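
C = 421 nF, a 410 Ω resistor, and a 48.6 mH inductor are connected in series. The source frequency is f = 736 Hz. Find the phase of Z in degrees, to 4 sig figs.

-35.17°

ω = 2πf = 4624 rad/s
X_L = ωL = 224.7 Ω
X_C = 1/(ωC) = 513.6 Ω
Net reactance X = X_L − X_C = -288.9 Ω
Z = 410.0 − j288.9 Ω
|Z| = √(410.0² + 288.9²) = 501.6 Ω
∠Z = arctan(-288.9/410.0) = -35.17°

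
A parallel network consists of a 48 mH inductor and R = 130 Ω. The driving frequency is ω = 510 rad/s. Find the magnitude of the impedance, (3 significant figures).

X_L = ωL = 24.5 Ω
Parallel: admittances add. Y = 1/R + 1/(jωL)
Y = (0.00769 − j0.0408) S
|Y| = 0.0416 S → |Z| = 1/|Y| = 24.1 Ω, ∠Z = −∠Y = 79.3°

24.1 Ω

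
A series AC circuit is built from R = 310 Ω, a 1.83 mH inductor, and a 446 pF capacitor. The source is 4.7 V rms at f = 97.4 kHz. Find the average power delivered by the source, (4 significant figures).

ω = 2πf = 612000 rad/s
X_L = ωL = 1120 Ω
X_C = 1/(ωC) = 3664 Ω
Net reactance X = X_L − X_C = -2544 Ω
Z = 310.0 − j2544 Ω
|Z| = √(310.0² + 2544²) = 2563 Ω
∠Z = arctan(-2544/310.0) = -83.05°
I = V/|Z| = 1.834 mA
P = VI cos φ = 4.7 × 0.001834 × cos(-83.05°) = 1.043 mW

1.043 mW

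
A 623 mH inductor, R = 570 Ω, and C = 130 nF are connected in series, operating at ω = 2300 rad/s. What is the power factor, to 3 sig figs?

X_L = ωL = 1430 Ω
X_C = 1/(ωC) = 3340 Ω
Net reactance X = X_L − X_C = -1910 Ω
Z = 570 − j1910 Ω
|Z| = √(570² + 1910²) = 1990 Ω
∠Z = arctan(-1910/570) = -73.4°
cos φ = cos(-73.4°) = 0.286

0.286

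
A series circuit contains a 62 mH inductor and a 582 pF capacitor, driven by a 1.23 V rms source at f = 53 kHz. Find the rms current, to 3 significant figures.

79.4 μA

ω = 2πf = 333000 rad/s
X_L = ωL = 20600 Ω
X_C = 1/(ωC) = 5160 Ω
Net reactance X = X_L − X_C = 15500 Ω
Z = j15500 Ω
|Z| = √(0² + 15500²) = 15500 Ω
I = V/|Z| = 1.23/15500 = 79.4 μA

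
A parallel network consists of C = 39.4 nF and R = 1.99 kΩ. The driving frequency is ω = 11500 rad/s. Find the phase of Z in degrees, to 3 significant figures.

X_C = 1/(ωC) = 2210 Ω
Parallel: admittances add. Y = 1/R + jωC
Y = (0.000503 + j0.000453) S
|Y| = 0.000677 S → |Z| = 1/|Y| = 1480 Ω, ∠Z = −∠Y = -42.0°

-42.0°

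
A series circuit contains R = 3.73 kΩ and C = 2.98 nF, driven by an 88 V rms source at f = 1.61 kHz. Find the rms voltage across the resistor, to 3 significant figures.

ω = 2πf = 10120 rad/s
X_C = 1/(ωC) = 33200 Ω
Z = 3730 − j33200 Ω
|Z| = √(3730² + 33200²) = 33400 Ω
I = V/|Z| = 2.64 mA
V_R = I·|Z_R| = 0.00264 × 3730 = 9.83 V

9.83 V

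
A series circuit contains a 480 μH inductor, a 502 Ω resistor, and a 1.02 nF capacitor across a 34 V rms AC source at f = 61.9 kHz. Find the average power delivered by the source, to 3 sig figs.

102 mW

ω = 2πf = 388900 rad/s
X_L = ωL = 187 Ω
X_C = 1/(ωC) = 2520 Ω
Net reactance X = X_L − X_C = -2330 Ω
Z = 502 − j2330 Ω
|Z| = √(502² + 2330²) = 2390 Ω
∠Z = arctan(-2330/502) = -77.9°
I = V/|Z| = 14.2 mA
P = VI cos φ = 34 × 0.0142 × cos(-77.9°) = 102 mW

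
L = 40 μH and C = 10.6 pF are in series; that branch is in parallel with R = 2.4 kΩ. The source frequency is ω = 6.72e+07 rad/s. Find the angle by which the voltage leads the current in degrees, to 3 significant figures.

X_L = ωL = 2690 Ω
X_C = 1/(ωC) = 1400 Ω
Branch 1: Z₁ = R = 2400 Ω
Branch 2 (series LC): Z₂ = j(X_L − X_C) = j1280 Ω
Parallel: Z = Z₁Z₂/(Z₁+Z₂), |Z| = 1130 Ω, ∠Z = 61.9°

61.9°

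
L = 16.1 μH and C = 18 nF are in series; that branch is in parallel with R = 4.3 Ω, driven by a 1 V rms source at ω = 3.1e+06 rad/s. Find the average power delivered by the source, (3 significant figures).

233 mW

X_L = ωL = 49.9 Ω
X_C = 1/(ωC) = 17.9 Ω
Branch 1: Z₁ = R = 4.30 Ω
Branch 2 (series LC): Z₂ = j(X_L − X_C) = j32.0 Ω
Parallel: Z = Z₁Z₂/(Z₁+Z₂), |Z| = 4.26 Ω, ∠Z = 7.66°
I = V/|Z| = 235 mA
P = VI cos φ = 1 × 0.235 × cos(7.66°) = 233 mW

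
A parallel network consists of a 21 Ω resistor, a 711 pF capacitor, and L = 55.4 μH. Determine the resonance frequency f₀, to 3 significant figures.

802 kHz

ω₀ = 1/√(LC) = 1/√(5.54e-05 × 7.11e-10) = 5.039e+06 rad/s
f₀ = ω₀/(2π) = 802 kHz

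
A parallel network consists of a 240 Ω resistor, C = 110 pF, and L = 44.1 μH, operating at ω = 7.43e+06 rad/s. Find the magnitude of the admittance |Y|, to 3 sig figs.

X_L = ωL = 328 Ω
X_C = 1/(ωC) = 1220 Ω
Parallel: admittances add. Y = 1/R + 1/(jωL) + jωC
Y = (0.00417 − j0.00223) S
|Y| = 0.00473 S → |Z| = 1/|Y| = 212 Ω, ∠Z = −∠Y = 28.2°

4.73 mS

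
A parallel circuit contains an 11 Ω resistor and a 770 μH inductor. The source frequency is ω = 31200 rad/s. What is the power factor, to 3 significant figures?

X_L = ωL = 24.0 Ω
Parallel: admittances add. Y = 1/R + 1/(jωL)
Y = (0.0909 − j0.0416) S
|Y| = 0.100 S → |Z| = 1/|Y| = 10.0 Ω, ∠Z = −∠Y = 24.6°
cos φ = cos(24.6°) = 0.909

0.909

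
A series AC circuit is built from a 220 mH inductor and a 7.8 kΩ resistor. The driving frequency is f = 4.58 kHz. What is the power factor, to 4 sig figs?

0.7764

ω = 2πf = 28780 rad/s
X_L = ωL = 6331 Ω
Z = 7800 + j6331 Ω
|Z| = √(7800² + 6331²) = 10050 Ω
∠Z = arctan(6331/7800) = 39.06°
cos φ = cos(39.06°) = 0.7764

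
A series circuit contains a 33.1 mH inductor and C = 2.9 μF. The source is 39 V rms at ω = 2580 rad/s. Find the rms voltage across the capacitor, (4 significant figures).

X_L = ωL = 85.40 Ω
X_C = 1/(ωC) = 133.7 Ω
Net reactance X = X_L − X_C = -48.26 Ω
Z = − j48.26 Ω
|Z| = √(0² + 48.26²) = 48.26 Ω
I = V/|Z| = 808.2 mA
V_C = I·|Z_C| = 0.8082 × 133.7 = 108.0 V

108.0 V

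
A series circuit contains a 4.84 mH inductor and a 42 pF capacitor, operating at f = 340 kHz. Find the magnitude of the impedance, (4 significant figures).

805.7 Ω

ω = 2πf = 2.136e+06 rad/s
X_L = ωL = 10340 Ω
X_C = 1/(ωC) = 11150 Ω
Net reactance X = X_L − X_C = -805.7 Ω
Z = − j805.7 Ω
|Z| = √(0² + 805.7²) = 805.7 Ω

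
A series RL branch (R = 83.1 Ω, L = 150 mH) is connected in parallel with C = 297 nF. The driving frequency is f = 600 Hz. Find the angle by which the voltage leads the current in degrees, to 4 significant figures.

67.41°

ω = 2πf = 3770 rad/s
X_L = ωL = 565.5 Ω
X_C = 1/(ωC) = 893.1 Ω
Branch 1 (R+jX_L): Z₁ = 83.10 + j565.5 Ω, |Z₁| = 571.6 Ω
Branch 2 (−jX_C): Z₂ = −j893.1 Ω
Parallel: Z = Z₁Z₂/(Z₁+Z₂), |Z| = 1510 Ω, ∠Z = 67.41°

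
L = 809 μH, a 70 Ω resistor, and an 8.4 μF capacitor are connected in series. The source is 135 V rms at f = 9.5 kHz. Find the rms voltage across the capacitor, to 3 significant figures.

3.21 V

ω = 2πf = 59690 rad/s
X_L = ωL = 48.3 Ω
X_C = 1/(ωC) = 1.99 Ω
Net reactance X = X_L − X_C = 46.3 Ω
Z = 70.0 + j46.3 Ω
|Z| = √(70.0² + 46.3²) = 83.9 Ω
I = V/|Z| = 1.61 A
V_C = I·|Z_C| = 1.61 × 1.99 = 3.21 V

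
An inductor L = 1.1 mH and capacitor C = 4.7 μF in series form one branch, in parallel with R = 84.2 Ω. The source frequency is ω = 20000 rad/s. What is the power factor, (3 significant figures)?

X_L = ωL = 22.0 Ω
X_C = 1/(ωC) = 10.6 Ω
Branch 1: Z₁ = R = 84.2 Ω
Branch 2 (series LC): Z₂ = j(X_L − X_C) = j11.4 Ω
Parallel: Z = Z₁Z₂/(Z₁+Z₂), |Z| = 11.3 Ω, ∠Z = 82.3°
cos φ = cos(82.3°) = 0.134

0.134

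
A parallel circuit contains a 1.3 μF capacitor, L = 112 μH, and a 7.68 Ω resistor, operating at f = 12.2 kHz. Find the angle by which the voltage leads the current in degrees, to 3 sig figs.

7.36°

ω = 2πf = 76650 rad/s
X_L = ωL = 8.59 Ω
X_C = 1/(ωC) = 10.0 Ω
Parallel: admittances add. Y = 1/R + 1/(jωL) + jωC
Y = (0.130 − j0.0168) S
|Y| = 0.131 S → |Z| = 1/|Y| = 7.62 Ω, ∠Z = −∠Y = 7.36°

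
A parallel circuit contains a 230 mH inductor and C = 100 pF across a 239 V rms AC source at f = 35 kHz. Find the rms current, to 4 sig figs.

ω = 2πf = 219900 rad/s
X_L = ωL = 50580 Ω
X_C = 1/(ωC) = 45470 Ω
Parallel: admittances add. Y = 1/(jωL) + jωC
Y = (0 + j2.22e-06) S
|Y| = 2.22e-06 S → |Z| = 1/|Y| = 450400 Ω, ∠Z = −∠Y = -90.00°
I = V/|Z| = 239/450400 = 530.7 μA

530.7 μA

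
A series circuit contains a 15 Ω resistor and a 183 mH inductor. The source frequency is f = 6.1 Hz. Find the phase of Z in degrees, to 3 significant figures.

25.1°

ω = 2πf = 38.33 rad/s
X_L = ωL = 7.01 Ω
Z = 15.0 + j7.01 Ω
|Z| = √(15.0² + 7.01²) = 16.6 Ω
∠Z = arctan(7.01/15.0) = 25.1°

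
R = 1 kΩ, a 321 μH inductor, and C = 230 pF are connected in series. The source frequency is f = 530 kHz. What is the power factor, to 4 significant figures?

0.9731

ω = 2πf = 3.33e+06 rad/s
X_L = ωL = 1069 Ω
X_C = 1/(ωC) = 1306 Ω
Net reactance X = X_L − X_C = -236.7 Ω
Z = 1000 − j236.7 Ω
|Z| = √(1000² + 236.7²) = 1028 Ω
∠Z = arctan(-236.7/1000) = -13.31°
cos φ = cos(-13.31°) = 0.9731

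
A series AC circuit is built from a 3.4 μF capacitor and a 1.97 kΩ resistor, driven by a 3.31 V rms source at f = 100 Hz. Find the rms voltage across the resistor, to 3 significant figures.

ω = 2πf = 628.3 rad/s
X_C = 1/(ωC) = 468 Ω
Z = 1970 − j468 Ω
|Z| = √(1970² + 468²) = 2020 Ω
I = V/|Z| = 1.63 mA
V_R = I·|Z_R| = 0.00163 × 1970 = 3.22 V

3.22 V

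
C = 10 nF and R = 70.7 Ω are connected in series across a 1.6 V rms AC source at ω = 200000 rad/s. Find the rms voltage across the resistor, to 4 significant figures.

X_C = 1/(ωC) = 500.0 Ω
Z = 70.70 − j500.0 Ω
|Z| = √(70.70² + 500.0²) = 505.0 Ω
I = V/|Z| = 3.168 mA
V_R = I·|Z_R| = 0.003168 × 70.70 = 0.2240 V

0.2240 V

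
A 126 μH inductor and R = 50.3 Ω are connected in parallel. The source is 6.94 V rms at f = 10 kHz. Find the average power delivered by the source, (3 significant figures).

ω = 2πf = 62830 rad/s
X_L = ωL = 7.92 Ω
Parallel: admittances add. Y = 1/R + 1/(jωL)
Y = (0.0199 − j0.126) S
|Y| = 0.128 S → |Z| = 1/|Y| = 7.82 Ω, ∠Z = −∠Y = 81.1°
I = V/|Z| = 887 mA
P = VI cos φ = 6.94 × 0.887 × cos(81.1°) = 958 mW

958 mW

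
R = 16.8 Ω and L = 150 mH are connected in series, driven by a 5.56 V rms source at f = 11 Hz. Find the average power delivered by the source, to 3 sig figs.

1.33 W

ω = 2πf = 69.12 rad/s
X_L = ωL = 10.4 Ω
Z = 16.8 + j10.4 Ω
|Z| = √(16.8² + 10.4²) = 19.7 Ω
∠Z = arctan(10.4/16.8) = 31.7°
I = V/|Z| = 282 mA
P = VI cos φ = 5.56 × 0.282 × cos(31.7°) = 1.33 W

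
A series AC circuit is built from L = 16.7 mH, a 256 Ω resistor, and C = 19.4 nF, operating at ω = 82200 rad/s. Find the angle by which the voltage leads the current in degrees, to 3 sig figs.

71.1°

X_L = ωL = 1370 Ω
X_C = 1/(ωC) = 627 Ω
Net reactance X = X_L − X_C = 746 Ω
Z = 256 + j746 Ω
|Z| = √(256² + 746²) = 788 Ω
∠Z = arctan(746/256) = 71.1°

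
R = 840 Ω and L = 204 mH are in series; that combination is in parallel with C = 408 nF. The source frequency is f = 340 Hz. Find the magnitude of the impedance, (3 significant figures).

986 Ω

ω = 2πf = 2136 rad/s
X_L = ωL = 436 Ω
X_C = 1/(ωC) = 1150 Ω
Branch 1 (R+jX_L): Z₁ = 840 + j436 Ω, |Z₁| = 946 Ω
Branch 2 (−jX_C): Z₂ = −j1150 Ω
Parallel: Z = Z₁Z₂/(Z₁+Z₂), |Z| = 986 Ω, ∠Z = -22.3°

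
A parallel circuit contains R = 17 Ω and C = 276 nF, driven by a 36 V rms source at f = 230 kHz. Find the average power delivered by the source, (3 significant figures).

76.2 W

ω = 2πf = 1.445e+06 rad/s
X_C = 1/(ωC) = 2.51 Ω
Parallel: admittances add. Y = 1/R + jωC
Y = (0.0588 + j0.399) S
|Y| = 0.403 S → |Z| = 1/|Y| = 2.48 Ω, ∠Z = −∠Y = -81.6°
I = V/|Z| = 14.5 A
P = VI cos φ = 36 × 14.5 × cos(-81.6°) = 76.2 W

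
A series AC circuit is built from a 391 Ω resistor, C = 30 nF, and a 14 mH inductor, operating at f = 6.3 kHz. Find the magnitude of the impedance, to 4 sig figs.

ω = 2πf = 39580 rad/s
X_L = ωL = 554.2 Ω
X_C = 1/(ωC) = 842.1 Ω
Net reactance X = X_L − X_C = -287.9 Ω
Z = 391.0 − j287.9 Ω
|Z| = √(391.0² + 287.9²) = 485.6 Ω

485.6 Ω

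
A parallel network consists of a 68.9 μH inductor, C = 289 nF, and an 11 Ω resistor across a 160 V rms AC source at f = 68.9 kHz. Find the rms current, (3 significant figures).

20.6 A

ω = 2πf = 432900 rad/s
X_L = ωL = 29.8 Ω
X_C = 1/(ωC) = 7.99 Ω
Parallel: admittances add. Y = 1/R + 1/(jωL) + jωC
Y = (0.0909 + j0.0916) S
|Y| = 0.129 S → |Z| = 1/|Y| = 7.75 Ω, ∠Z = −∠Y = -45.2°
I = V/|Z| = 160/7.75 = 20.6 A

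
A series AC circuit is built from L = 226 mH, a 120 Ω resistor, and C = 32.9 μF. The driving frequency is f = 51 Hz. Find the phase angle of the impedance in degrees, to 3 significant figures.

-10.6°

ω = 2πf = 320.4 rad/s
X_L = ωL = 72.4 Ω
X_C = 1/(ωC) = 94.9 Ω
Net reactance X = X_L − X_C = -22.4 Ω
Z = 120 − j22.4 Ω
|Z| = √(120² + 22.4²) = 122 Ω
∠Z = arctan(-22.4/120) = -10.6°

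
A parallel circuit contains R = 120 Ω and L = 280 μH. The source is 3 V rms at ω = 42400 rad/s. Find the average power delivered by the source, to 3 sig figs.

75.0 mW

X_L = ωL = 11.9 Ω
Parallel: admittances add. Y = 1/R + 1/(jωL)
Y = (0.00833 − j0.0842) S
|Y| = 0.0846 S → |Z| = 1/|Y| = 11.8 Ω, ∠Z = −∠Y = 84.3°
I = V/|Z| = 254 mA
P = VI cos φ = 3 × 0.254 × cos(84.3°) = 75.0 mW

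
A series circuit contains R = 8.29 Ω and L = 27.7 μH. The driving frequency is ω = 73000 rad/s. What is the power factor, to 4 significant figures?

X_L = ωL = 2.022 Ω
Z = 8.290 + j2.022 Ω
|Z| = √(8.290² + 2.022²) = 8.533 Ω
∠Z = arctan(2.022/8.290) = 13.71°
cos φ = cos(13.71°) = 0.9715

0.9715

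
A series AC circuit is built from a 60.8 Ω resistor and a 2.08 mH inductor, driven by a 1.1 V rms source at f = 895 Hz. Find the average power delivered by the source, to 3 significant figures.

ω = 2πf = 5623 rad/s
X_L = ωL = 11.7 Ω
Z = 60.8 + j11.7 Ω
|Z| = √(60.8² + 11.7²) = 61.9 Ω
∠Z = arctan(11.7/60.8) = 10.9°
I = V/|Z| = 17.8 mA
P = VI cos φ = 1.1 × 0.0178 × cos(10.9°) = 19.2 mW

19.2 mW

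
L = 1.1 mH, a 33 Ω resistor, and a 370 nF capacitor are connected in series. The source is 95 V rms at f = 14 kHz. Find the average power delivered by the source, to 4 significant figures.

54.65 W

ω = 2πf = 87960 rad/s
X_L = ωL = 96.76 Ω
X_C = 1/(ωC) = 30.72 Ω
Net reactance X = X_L − X_C = 66.04 Ω
Z = 33.00 + j66.04 Ω
|Z| = √(33.00² + 66.04²) = 73.82 Ω
∠Z = arctan(66.04/33.00) = 63.45°
I = V/|Z| = 1.287 A
P = VI cos φ = 95 × 1.287 × cos(63.45°) = 54.65 W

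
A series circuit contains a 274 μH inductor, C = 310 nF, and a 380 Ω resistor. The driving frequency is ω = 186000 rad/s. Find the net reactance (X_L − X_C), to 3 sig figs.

X_L = ωL = 51.0 Ω
X_C = 1/(ωC) = 17.3 Ω
X = 51.0 − 17.3 = 33.6 Ω

33.6 Ω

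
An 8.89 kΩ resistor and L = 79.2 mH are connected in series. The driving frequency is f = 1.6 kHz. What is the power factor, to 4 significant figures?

0.9960

ω = 2πf = 10050 rad/s
X_L = ωL = 796.2 Ω
Z = 8890 + j796.2 Ω
|Z| = √(8890² + 796.2²) = 8926 Ω
∠Z = arctan(796.2/8890) = 5.118°
cos φ = cos(5.118°) = 0.9960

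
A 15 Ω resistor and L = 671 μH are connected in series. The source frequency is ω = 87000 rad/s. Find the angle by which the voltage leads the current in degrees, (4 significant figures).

X_L = ωL = 58.38 Ω
Z = 15.00 + j58.38 Ω
|Z| = √(15.00² + 58.38²) = 60.27 Ω
∠Z = arctan(58.38/15.00) = 75.59°

75.59°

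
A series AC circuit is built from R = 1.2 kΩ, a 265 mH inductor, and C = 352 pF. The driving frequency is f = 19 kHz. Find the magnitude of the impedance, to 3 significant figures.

7930 Ω

ω = 2πf = 119400 rad/s
X_L = ωL = 31600 Ω
X_C = 1/(ωC) = 23800 Ω
Net reactance X = X_L − X_C = 7840 Ω
Z = 1200 + j7840 Ω
|Z| = √(1200² + 7840²) = 7930 Ω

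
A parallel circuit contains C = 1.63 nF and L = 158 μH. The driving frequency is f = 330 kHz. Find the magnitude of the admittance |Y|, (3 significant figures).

ω = 2πf = 2.073e+06 rad/s
X_L = ωL = 328 Ω
X_C = 1/(ωC) = 296 Ω
Parallel: admittances add. Y = 1/(jωL) + jωC
Y = (0 + j0.000327) S
|Y| = 0.000327 S → |Z| = 1/|Y| = 3060 Ω, ∠Z = −∠Y = -90.0°

327 μS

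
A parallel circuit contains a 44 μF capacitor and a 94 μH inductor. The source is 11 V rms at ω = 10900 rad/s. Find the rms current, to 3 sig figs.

X_L = ωL = 1.02 Ω
X_C = 1/(ωC) = 2.09 Ω
Parallel: admittances add. Y = 1/(jωL) + jωC
Y = (0 − j0.496) S
|Y| = 0.496 S → |Z| = 1/|Y| = 2.01 Ω, ∠Z = −∠Y = 90.0°
I = V/|Z| = 11/2.01 = 5.46 A

5.46 A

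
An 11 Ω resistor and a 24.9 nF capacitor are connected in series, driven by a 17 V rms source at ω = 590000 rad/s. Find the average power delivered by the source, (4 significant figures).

668.6 mW

X_C = 1/(ωC) = 68.07 Ω
Z = 11.00 − j68.07 Ω
|Z| = √(11.00² + 68.07²) = 68.95 Ω
∠Z = arctan(-68.07/11.00) = -80.82°
I = V/|Z| = 246.5 mA
P = VI cos φ = 17 × 0.2465 × cos(-80.82°) = 668.6 mW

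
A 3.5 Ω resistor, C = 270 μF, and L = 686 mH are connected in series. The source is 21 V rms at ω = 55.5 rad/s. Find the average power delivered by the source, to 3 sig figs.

X_L = ωL = 38.1 Ω
X_C = 1/(ωC) = 66.7 Ω
Net reactance X = X_L − X_C = -28.7 Ω
Z = 3.50 − j28.7 Ω
|Z| = √(3.50² + 28.7²) = 28.9 Ω
∠Z = arctan(-28.7/3.50) = -83.0°
I = V/|Z| = 727 mA
P = VI cos φ = 21 × 0.727 × cos(-83.0°) = 1.85 W

1.85 W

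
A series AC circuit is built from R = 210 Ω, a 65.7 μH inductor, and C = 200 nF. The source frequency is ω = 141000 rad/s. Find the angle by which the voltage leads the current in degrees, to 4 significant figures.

X_L = ωL = 9.264 Ω
X_C = 1/(ωC) = 35.46 Ω
Net reactance X = X_L − X_C = -26.20 Ω
Z = 210.0 − j26.20 Ω
|Z| = √(210.0² + 26.20²) = 211.6 Ω
∠Z = arctan(-26.20/210.0) = -7.111°

-7.111°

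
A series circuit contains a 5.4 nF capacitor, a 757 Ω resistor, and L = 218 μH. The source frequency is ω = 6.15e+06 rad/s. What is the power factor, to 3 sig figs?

X_L = ωL = 1340 Ω
X_C = 1/(ωC) = 30.1 Ω
Net reactance X = X_L − X_C = 1310 Ω
Z = 757 + j1310 Ω
|Z| = √(757² + 1310²) = 1510 Ω
∠Z = arctan(1310/757) = 60.0°
cos φ = cos(60.0°) = 0.500

0.500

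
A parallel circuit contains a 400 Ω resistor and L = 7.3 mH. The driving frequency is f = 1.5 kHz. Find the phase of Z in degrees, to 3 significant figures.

80.2°

ω = 2πf = 9425 rad/s
X_L = ωL = 68.8 Ω
Parallel: admittances add. Y = 1/R + 1/(jωL)
Y = (0.00250 − j0.0145) S
|Y| = 0.0147 S → |Z| = 1/|Y| = 67.8 Ω, ∠Z = −∠Y = 80.2°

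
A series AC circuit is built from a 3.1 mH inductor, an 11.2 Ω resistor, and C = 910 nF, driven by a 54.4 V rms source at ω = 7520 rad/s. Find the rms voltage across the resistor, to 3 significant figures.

X_L = ωL = 23.3 Ω
X_C = 1/(ωC) = 146 Ω
Net reactance X = X_L − X_C = -123 Ω
Z = 11.2 − j123 Ω
|Z| = √(11.2² + 123²) = 123 Ω
I = V/|Z| = 441 mA
V_R = I·|Z_R| = 0.441 × 11.2 = 4.94 V

4.94 V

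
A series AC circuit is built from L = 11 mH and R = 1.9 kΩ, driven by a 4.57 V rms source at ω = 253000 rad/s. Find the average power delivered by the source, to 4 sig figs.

X_L = ωL = 2783 Ω
Z = 1900 + j2783 Ω
|Z| = √(1900² + 2783²) = 3370 Ω
∠Z = arctan(2783/1900) = 55.68°
I = V/|Z| = 1.356 mA
P = VI cos φ = 4.57 × 0.001356 × cos(55.68°) = 3.495 mW

3.495 mW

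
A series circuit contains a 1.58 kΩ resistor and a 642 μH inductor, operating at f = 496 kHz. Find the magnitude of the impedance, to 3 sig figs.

ω = 2πf = 3.116e+06 rad/s
X_L = ωL = 2000 Ω
Z = 1580 + j2000 Ω
|Z| = √(1580² + 2000²) = 2550 Ω

2550 Ω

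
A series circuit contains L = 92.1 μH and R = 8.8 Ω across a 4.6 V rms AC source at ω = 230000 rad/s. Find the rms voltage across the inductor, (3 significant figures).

X_L = ωL = 21.2 Ω
Z = 8.80 + j21.2 Ω
|Z| = √(8.80² + 21.2²) = 22.9 Ω
I = V/|Z| = 201 mA
V_L = I·|Z_L| = 0.201 × 21.2 = 4.25 V

4.25 V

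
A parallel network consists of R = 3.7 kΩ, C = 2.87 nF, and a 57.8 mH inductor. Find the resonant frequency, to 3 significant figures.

12.4 kHz

ω₀ = 1/√(LC) = 1/√(0.0578 × 2.87e-09) = 77640 rad/s
f₀ = ω₀/(2π) = 12.4 kHz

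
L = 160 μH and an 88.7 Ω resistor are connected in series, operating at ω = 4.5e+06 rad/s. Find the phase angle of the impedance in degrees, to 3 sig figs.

X_L = ωL = 720 Ω
Z = 88.7 + j720 Ω
|Z| = √(88.7² + 720²) = 725 Ω
∠Z = arctan(720/88.7) = 83.0°

83.0°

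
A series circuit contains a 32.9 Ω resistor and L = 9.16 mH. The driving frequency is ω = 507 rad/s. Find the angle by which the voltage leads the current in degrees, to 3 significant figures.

8.03°

X_L = ωL = 4.64 Ω
Z = 32.9 + j4.64 Ω
|Z| = √(32.9² + 4.64²) = 33.2 Ω
∠Z = arctan(4.64/32.9) = 8.03°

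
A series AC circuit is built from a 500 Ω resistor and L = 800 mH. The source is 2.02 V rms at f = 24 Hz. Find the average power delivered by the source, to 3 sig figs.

7.71 mW

ω = 2πf = 150.8 rad/s
X_L = ωL = 121 Ω
Z = 500 + j121 Ω
|Z| = √(500² + 121²) = 514 Ω
∠Z = arctan(121/500) = 13.6°
I = V/|Z| = 3.93 mA
P = VI cos φ = 2.02 × 0.00393 × cos(13.6°) = 7.71 mW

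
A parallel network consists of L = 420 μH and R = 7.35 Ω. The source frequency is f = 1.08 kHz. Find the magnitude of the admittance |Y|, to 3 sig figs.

ω = 2πf = 6786 rad/s
X_L = ωL = 2.85 Ω
Parallel: admittances add. Y = 1/R + 1/(jωL)
Y = (0.136 − j0.351) S
|Y| = 0.376 S → |Z| = 1/|Y| = 2.66 Ω, ∠Z = −∠Y = 68.8°

376 mS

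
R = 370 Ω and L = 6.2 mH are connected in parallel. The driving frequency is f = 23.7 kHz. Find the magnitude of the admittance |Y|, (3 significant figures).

2.91 mS

ω = 2πf = 148900 rad/s
X_L = ωL = 923 Ω
Parallel: admittances add. Y = 1/R + 1/(jωL)
Y = (0.00270 − j0.00108) S
|Y| = 0.00291 S → |Z| = 1/|Y| = 343 Ω, ∠Z = −∠Y = 21.8°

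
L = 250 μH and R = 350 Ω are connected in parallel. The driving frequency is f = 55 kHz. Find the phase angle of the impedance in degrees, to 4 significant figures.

ω = 2πf = 345600 rad/s
X_L = ωL = 86.39 Ω
Parallel: admittances add. Y = 1/R + 1/(jωL)
Y = (0.002857 − j0.01157) S
|Y| = 0.01192 S → |Z| = 1/|Y| = 83.88 Ω, ∠Z = −∠Y = 76.13°

76.13°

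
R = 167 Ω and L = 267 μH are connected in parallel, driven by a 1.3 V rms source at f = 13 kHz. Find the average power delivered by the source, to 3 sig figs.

10.1 mW

ω = 2πf = 81680 rad/s
X_L = ωL = 21.8 Ω
Parallel: admittances add. Y = 1/R + 1/(jωL)
Y = (0.00599 − j0.0459) S
|Y| = 0.0462 S → |Z| = 1/|Y| = 21.6 Ω, ∠Z = −∠Y = 82.6°
I = V/|Z| = 60.1 mA
P = VI cos φ = 1.3 × 0.0601 × cos(82.6°) = 10.1 mW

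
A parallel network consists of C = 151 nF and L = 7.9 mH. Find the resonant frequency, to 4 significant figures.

4.608 kHz

ω₀ = 1/√(LC) = 1/√(0.0079 × 1.51e-07) = 28950 rad/s
f₀ = ω₀/(2π) = 4.608 kHz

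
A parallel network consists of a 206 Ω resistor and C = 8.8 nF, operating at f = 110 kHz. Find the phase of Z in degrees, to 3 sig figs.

ω = 2πf = 691200 rad/s
X_C = 1/(ωC) = 164 Ω
Parallel: admittances add. Y = 1/R + jωC
Y = (0.00485 + j0.00608) S
|Y| = 0.00778 S → |Z| = 1/|Y| = 129 Ω, ∠Z = −∠Y = -51.4°

-51.4°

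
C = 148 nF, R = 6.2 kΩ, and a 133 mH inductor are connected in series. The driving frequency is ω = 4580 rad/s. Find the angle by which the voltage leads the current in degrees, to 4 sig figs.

-7.953°

X_L = ωL = 609.1 Ω
X_C = 1/(ωC) = 1475 Ω
Net reactance X = X_L − X_C = -866.1 Ω
Z = 6200 − j866.1 Ω
|Z| = √(6200² + 866.1²) = 6260 Ω
∠Z = arctan(-866.1/6200) = -7.953°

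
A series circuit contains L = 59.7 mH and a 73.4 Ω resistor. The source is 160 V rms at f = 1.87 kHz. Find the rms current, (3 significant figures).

227 mA

ω = 2πf = 11750 rad/s
X_L = ωL = 701 Ω
Z = 73.4 + j701 Ω
|Z| = √(73.4² + 701²) = 705 Ω
I = V/|Z| = 160/705 = 227 mA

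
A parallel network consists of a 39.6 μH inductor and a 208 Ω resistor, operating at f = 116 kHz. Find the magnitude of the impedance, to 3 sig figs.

ω = 2πf = 728800 rad/s
X_L = ωL = 28.9 Ω
Parallel: admittances add. Y = 1/R + 1/(jωL)
Y = (0.00481 − j0.0346) S
|Y| = 0.0350 S → |Z| = 1/|Y| = 28.6 Ω, ∠Z = −∠Y = 82.1°

28.6 Ω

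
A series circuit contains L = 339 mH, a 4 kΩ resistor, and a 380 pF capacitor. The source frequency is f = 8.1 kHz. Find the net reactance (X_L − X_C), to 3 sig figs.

-34500 Ω

ω = 2πf = 50890 rad/s
X_L = ωL = 17300 Ω
X_C = 1/(ωC) = 51700 Ω
X = 17300 − 51700 = -34500 Ω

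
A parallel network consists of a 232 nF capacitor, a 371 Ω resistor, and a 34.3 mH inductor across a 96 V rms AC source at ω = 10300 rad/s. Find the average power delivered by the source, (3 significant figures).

X_L = ωL = 353 Ω
X_C = 1/(ωC) = 418 Ω
Parallel: admittances add. Y = 1/R + 1/(jωL) + jωC
Y = (0.00270 − j0.000441) S
|Y| = 0.00273 S → |Z| = 1/|Y| = 366 Ω, ∠Z = −∠Y = 9.29°
I = V/|Z| = 262 mA
P = VI cos φ = 96 × 0.262 × cos(9.29°) = 24.8 W

24.8 W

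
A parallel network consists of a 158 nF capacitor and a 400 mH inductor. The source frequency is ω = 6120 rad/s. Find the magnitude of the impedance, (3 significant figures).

1790 Ω

X_L = ωL = 2450 Ω
X_C = 1/(ωC) = 1030 Ω
Parallel: admittances add. Y = 1/(jωL) + jωC
Y = (0 + j0.000558) S
|Y| = 0.000558 S → |Z| = 1/|Y| = 1790 Ω, ∠Z = −∠Y = -90.0°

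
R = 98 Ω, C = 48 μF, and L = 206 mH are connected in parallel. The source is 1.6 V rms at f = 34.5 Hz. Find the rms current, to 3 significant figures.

ω = 2πf = 216.8 rad/s
X_L = ωL = 44.7 Ω
X_C = 1/(ωC) = 96.1 Ω
Parallel: admittances add. Y = 1/R + 1/(jωL) + jωC
Y = (0.0102 − j0.0120) S
|Y| = 0.0157 S → |Z| = 1/|Y| = 63.5 Ω, ∠Z = −∠Y = 49.6°
I = V/|Z| = 1.6/63.5 = 25.2 mA

25.2 mA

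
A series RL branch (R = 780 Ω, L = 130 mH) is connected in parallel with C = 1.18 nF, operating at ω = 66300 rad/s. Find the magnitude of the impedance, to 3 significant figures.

X_L = ωL = 8620 Ω
X_C = 1/(ωC) = 12800 Ω
Branch 1 (R+jX_L): Z₁ = 780 + j8620 Ω, |Z₁| = 8650 Ω
Branch 2 (−jX_C): Z₂ = −j12800 Ω
Parallel: Z = Z₁Z₂/(Z₁+Z₂), |Z| = 26100 Ω, ∠Z = 74.2°

26100 Ω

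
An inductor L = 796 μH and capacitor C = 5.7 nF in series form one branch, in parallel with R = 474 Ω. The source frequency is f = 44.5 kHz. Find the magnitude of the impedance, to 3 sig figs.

ω = 2πf = 279600 rad/s
X_L = ωL = 223 Ω
X_C = 1/(ωC) = 627 Ω
Branch 1: Z₁ = R = 474 Ω
Branch 2 (series LC): Z₂ = j(X_L − X_C) = −j405 Ω
Parallel: Z = Z₁Z₂/(Z₁+Z₂), |Z| = 308 Ω, ∠Z = -49.5°

308 Ω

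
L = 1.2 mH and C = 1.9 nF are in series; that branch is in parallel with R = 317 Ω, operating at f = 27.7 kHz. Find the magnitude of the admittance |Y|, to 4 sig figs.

ω = 2πf = 174000 rad/s
X_L = ωL = 208.9 Ω
X_C = 1/(ωC) = 3024 Ω
Branch 1: Z₁ = R = 317.0 Ω
Branch 2 (series LC): Z₂ = j(X_L − X_C) = −j2815 Ω
Parallel: Z = Z₁Z₂/(Z₁+Z₂), |Z| = 315.0 Ω, ∠Z = -6.425°
|Y| = 1/|Z| = 3.175 mS

3.175 mS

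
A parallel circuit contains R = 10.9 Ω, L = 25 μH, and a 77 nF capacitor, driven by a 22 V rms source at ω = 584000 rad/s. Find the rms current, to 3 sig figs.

X_L = ωL = 14.6 Ω
X_C = 1/(ωC) = 22.2 Ω
Parallel: admittances add. Y = 1/R + 1/(jωL) + jωC
Y = (0.0917 − j0.0235) S
|Y| = 0.0947 S → |Z| = 1/|Y| = 10.6 Ω, ∠Z = −∠Y = 14.4°
I = V/|Z| = 22/10.6 = 2.08 A

2.08 A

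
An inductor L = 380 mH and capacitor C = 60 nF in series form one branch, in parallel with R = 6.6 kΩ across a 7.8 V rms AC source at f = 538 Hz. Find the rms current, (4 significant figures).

2.444 mA

ω = 2πf = 3380 rad/s
X_L = ωL = 1285 Ω
X_C = 1/(ωC) = 4930 Ω
Branch 1: Z₁ = R = 6600 Ω
Branch 2 (series LC): Z₂ = j(X_L − X_C) = −j3646 Ω
Parallel: Z = Z₁Z₂/(Z₁+Z₂), |Z| = 3191 Ω, ∠Z = -61.08°
I = V/|Z| = 7.8/3191 = 2.444 mA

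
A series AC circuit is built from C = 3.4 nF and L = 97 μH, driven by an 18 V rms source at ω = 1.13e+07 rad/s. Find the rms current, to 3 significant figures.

X_L = ωL = 1100 Ω
X_C = 1/(ωC) = 26.0 Ω
Net reactance X = X_L − X_C = 1070 Ω
Z = j1070 Ω
|Z| = √(0² + 1070²) = 1070 Ω
I = V/|Z| = 18/1070 = 16.8 mA

16.8 mA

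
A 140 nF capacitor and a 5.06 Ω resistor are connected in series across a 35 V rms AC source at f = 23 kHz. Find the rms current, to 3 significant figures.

704 mA

ω = 2πf = 144500 rad/s
X_C = 1/(ωC) = 49.4 Ω
Z = 5.06 − j49.4 Ω
|Z| = √(5.06² + 49.4²) = 49.7 Ω
I = V/|Z| = 35/49.7 = 704 mA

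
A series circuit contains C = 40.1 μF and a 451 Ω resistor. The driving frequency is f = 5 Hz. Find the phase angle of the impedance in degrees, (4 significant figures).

-60.40°

ω = 2πf = 31.42 rad/s
X_C = 1/(ωC) = 793.8 Ω
Z = 451.0 − j793.8 Ω
|Z| = √(451.0² + 793.8²) = 913.0 Ω
∠Z = arctan(-793.8/451.0) = -60.40°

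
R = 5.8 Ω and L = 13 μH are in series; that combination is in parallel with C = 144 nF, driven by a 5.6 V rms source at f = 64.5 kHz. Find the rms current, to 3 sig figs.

ω = 2πf = 405300 rad/s
X_L = ωL = 5.27 Ω
X_C = 1/(ωC) = 17.1 Ω
Branch 1 (R+jX_L): Z₁ = 5.80 + j5.27 Ω, |Z₁| = 7.84 Ω
Branch 2 (−jX_C): Z₂ = −j17.1 Ω
Parallel: Z = Z₁Z₂/(Z₁+Z₂), |Z| = 10.2 Ω, ∠Z = 16.2°
I = V/|Z| = 5.6/10.2 = 551 mA

551 mA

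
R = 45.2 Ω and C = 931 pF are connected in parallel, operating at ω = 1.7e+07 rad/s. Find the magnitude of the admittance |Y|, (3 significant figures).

X_C = 1/(ωC) = 63.2 Ω
Parallel: admittances add. Y = 1/R + jωC
Y = (0.0221 + j0.0158) S
|Y| = 0.0272 S → |Z| = 1/|Y| = 36.8 Ω, ∠Z = −∠Y = -35.6°

27.2 mS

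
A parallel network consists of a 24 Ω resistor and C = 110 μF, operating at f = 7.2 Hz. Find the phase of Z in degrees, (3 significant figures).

ω = 2πf = 45.24 rad/s
X_C = 1/(ωC) = 201 Ω
Parallel: admittances add. Y = 1/R + jωC
Y = (0.0417 + j0.00498) S
|Y| = 0.0420 S → |Z| = 1/|Y| = 23.8 Ω, ∠Z = −∠Y = -6.81°

-6.81°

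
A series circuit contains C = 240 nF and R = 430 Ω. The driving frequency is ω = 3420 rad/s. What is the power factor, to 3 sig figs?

X_C = 1/(ωC) = 1220 Ω
Z = 430 − j1220 Ω
|Z| = √(430² + 1220²) = 1290 Ω
∠Z = arctan(-1220/430) = -70.6°
cos φ = cos(-70.6°) = 0.333

0.333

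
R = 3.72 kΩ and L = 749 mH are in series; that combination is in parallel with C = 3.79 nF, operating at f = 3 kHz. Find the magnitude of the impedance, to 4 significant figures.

54910 Ω

ω = 2πf = 18850 rad/s
X_L = ωL = 14120 Ω
X_C = 1/(ωC) = 14000 Ω
Branch 1 (R+jX_L): Z₁ = 3720 + j14120 Ω, |Z₁| = 14600 Ω
Branch 2 (−jX_C): Z₂ = −j14000 Ω
Parallel: Z = Z₁Z₂/(Z₁+Z₂), |Z| = 54910 Ω, ∠Z = -16.62°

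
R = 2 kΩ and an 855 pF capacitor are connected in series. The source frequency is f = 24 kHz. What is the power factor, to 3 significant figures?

0.250

ω = 2πf = 150800 rad/s
X_C = 1/(ωC) = 7760 Ω
Z = 2000 − j7760 Ω
|Z| = √(2000² + 7760²) = 8010 Ω
∠Z = arctan(-7760/2000) = -75.5°
cos φ = cos(-75.5°) = 0.250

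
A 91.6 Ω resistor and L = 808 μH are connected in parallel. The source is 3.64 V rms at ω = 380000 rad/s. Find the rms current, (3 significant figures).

X_L = ωL = 307 Ω
Parallel: admittances add. Y = 1/R + 1/(jωL)
Y = (0.0109 − j0.00326) S
|Y| = 0.0114 S → |Z| = 1/|Y| = 87.8 Ω, ∠Z = −∠Y = 16.6°
I = V/|Z| = 3.64/87.8 = 41.5 mA

41.5 mA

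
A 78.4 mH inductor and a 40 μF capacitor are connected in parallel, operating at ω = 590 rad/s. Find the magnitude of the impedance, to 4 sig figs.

X_L = ωL = 46.26 Ω
X_C = 1/(ωC) = 42.37 Ω
Parallel: admittances add. Y = 1/(jωL) + jωC
Y = (0 + j0.001981) S
|Y| = 0.001981 S → |Z| = 1/|Y| = 504.7 Ω, ∠Z = −∠Y = -90.00°

504.7 Ω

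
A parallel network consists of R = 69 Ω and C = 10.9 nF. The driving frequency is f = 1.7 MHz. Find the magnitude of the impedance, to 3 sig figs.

8.52 Ω

ω = 2πf = 1.068e+07 rad/s
X_C = 1/(ωC) = 8.59 Ω
Parallel: admittances add. Y = 1/R + jωC
Y = (0.0145 + j0.116) S
|Y| = 0.117 S → |Z| = 1/|Y| = 8.52 Ω, ∠Z = −∠Y = -82.9°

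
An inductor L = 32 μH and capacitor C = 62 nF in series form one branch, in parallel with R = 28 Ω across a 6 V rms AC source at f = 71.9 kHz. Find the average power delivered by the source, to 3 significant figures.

ω = 2πf = 451800 rad/s
X_L = ωL = 14.5 Ω
X_C = 1/(ωC) = 35.7 Ω
Branch 1: Z₁ = R = 28.0 Ω
Branch 2 (series LC): Z₂ = j(X_L − X_C) = −j21.2 Ω
Parallel: Z = Z₁Z₂/(Z₁+Z₂), |Z| = 16.9 Ω, ∠Z = -52.8°
I = V/|Z| = 354 mA
P = VI cos φ = 6 × 0.354 × cos(-52.8°) = 1.29 W

1.29 W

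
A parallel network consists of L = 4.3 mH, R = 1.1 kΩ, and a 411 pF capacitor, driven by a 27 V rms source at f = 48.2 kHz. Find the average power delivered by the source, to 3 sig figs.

663 mW

ω = 2πf = 302800 rad/s
X_L = ωL = 1300 Ω
X_C = 1/(ωC) = 8030 Ω
Parallel: admittances add. Y = 1/R + 1/(jωL) + jωC
Y = (0.000909 − j0.000643) S
|Y| = 0.00111 S → |Z| = 1/|Y| = 898 Ω, ∠Z = −∠Y = 35.3°
I = V/|Z| = 30.1 mA
P = VI cos φ = 27 × 0.0301 × cos(35.3°) = 663 mW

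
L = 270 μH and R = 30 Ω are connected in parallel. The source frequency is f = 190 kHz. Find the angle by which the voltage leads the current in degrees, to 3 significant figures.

ω = 2πf = 1.194e+06 rad/s
X_L = ωL = 322 Ω
Parallel: admittances add. Y = 1/R + 1/(jωL)
Y = (0.0333 − j0.00310) S
|Y| = 0.0335 S → |Z| = 1/|Y| = 29.9 Ω, ∠Z = −∠Y = 5.32°

5.32°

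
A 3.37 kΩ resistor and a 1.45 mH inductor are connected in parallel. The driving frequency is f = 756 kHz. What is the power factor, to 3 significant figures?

0.898

ω = 2πf = 4.75e+06 rad/s
X_L = ωL = 6890 Ω
Parallel: admittances add. Y = 1/R + 1/(jωL)
Y = (0.000297 − j0.000145) S
|Y| = 0.000330 S → |Z| = 1/|Y| = 3030 Ω, ∠Z = −∠Y = 26.1°
cos φ = cos(26.1°) = 0.898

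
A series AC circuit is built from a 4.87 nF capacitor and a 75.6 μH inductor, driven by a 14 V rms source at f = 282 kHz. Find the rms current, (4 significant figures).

ω = 2πf = 1.772e+06 rad/s
X_L = ωL = 134.0 Ω
X_C = 1/(ωC) = 115.9 Ω
Net reactance X = X_L − X_C = 18.06 Ω
Z = j18.06 Ω
|Z| = √(0² + 18.06²) = 18.06 Ω
I = V/|Z| = 14/18.06 = 775.0 mA

775.0 mA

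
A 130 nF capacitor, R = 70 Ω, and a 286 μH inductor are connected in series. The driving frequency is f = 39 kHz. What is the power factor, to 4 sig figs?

ω = 2πf = 245000 rad/s
X_L = ωL = 70.08 Ω
X_C = 1/(ωC) = 31.39 Ω
Net reactance X = X_L − X_C = 38.69 Ω
Z = 70.00 + j38.69 Ω
|Z| = √(70.00² + 38.69²) = 79.98 Ω
∠Z = arctan(38.69/70.00) = 28.93°
cos φ = cos(28.93°) = 0.8752

0.8752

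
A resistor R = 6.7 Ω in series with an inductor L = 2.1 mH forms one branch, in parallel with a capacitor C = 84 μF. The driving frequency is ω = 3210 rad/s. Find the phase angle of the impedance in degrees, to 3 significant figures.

X_L = ωL = 6.74 Ω
X_C = 1/(ωC) = 3.71 Ω
Branch 1 (R+jX_L): Z₁ = 6.70 + j6.74 Ω, |Z₁| = 9.50 Ω
Branch 2 (−jX_C): Z₂ = −j3.71 Ω
Parallel: Z = Z₁Z₂/(Z₁+Z₂), |Z| = 4.79 Ω, ∠Z = -69.2°

-69.2°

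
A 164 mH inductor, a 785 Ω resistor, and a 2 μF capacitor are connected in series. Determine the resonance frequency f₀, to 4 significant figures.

ω₀ = 1/√(LC) = 1/√(0.164 × 2e-06) = 1746 rad/s
f₀ = ω₀/(2π) = 277.9 Hz

277.9 Hz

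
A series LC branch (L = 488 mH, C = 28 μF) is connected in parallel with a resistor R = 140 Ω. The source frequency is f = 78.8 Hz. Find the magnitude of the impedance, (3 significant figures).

108 Ω

ω = 2πf = 495.1 rad/s
X_L = ωL = 242 Ω
X_C = 1/(ωC) = 72.1 Ω
Branch 1: Z₁ = R = 140 Ω
Branch 2 (series LC): Z₂ = j(X_L − X_C) = j169 Ω
Parallel: Z = Z₁Z₂/(Z₁+Z₂), |Z| = 108 Ω, ∠Z = 39.6°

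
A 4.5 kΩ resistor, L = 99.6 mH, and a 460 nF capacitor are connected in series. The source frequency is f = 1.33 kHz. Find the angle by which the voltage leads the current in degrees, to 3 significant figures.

7.25°

ω = 2πf = 8357 rad/s
X_L = ωL = 832 Ω
X_C = 1/(ωC) = 260 Ω
Net reactance X = X_L − X_C = 572 Ω
Z = 4500 + j572 Ω
|Z| = √(4500² + 572²) = 4540 Ω
∠Z = arctan(572/4500) = 7.25°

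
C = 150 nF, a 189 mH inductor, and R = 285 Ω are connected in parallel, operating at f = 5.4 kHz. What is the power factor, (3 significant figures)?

ω = 2πf = 33930 rad/s
X_L = ωL = 6410 Ω
X_C = 1/(ωC) = 196 Ω
Parallel: admittances add. Y = 1/R + 1/(jωL) + jωC
Y = (0.00351 + j0.00493) S
|Y| = 0.00605 S → |Z| = 1/|Y| = 165 Ω, ∠Z = −∠Y = -54.6°
cos φ = cos(-54.6°) = 0.580

0.580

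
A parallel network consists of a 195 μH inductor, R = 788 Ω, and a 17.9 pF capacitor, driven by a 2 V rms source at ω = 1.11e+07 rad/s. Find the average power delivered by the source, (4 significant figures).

5.076 mW

X_L = ωL = 2164 Ω
X_C = 1/(ωC) = 5033 Ω
Parallel: admittances add. Y = 1/R + 1/(jωL) + jωC
Y = (0.001269 − j0.0002633) S
|Y| = 0.001296 S → |Z| = 1/|Y| = 771.6 Ω, ∠Z = −∠Y = 11.72°
I = V/|Z| = 2.592 mA
P = VI cos φ = 2 × 0.002592 × cos(11.72°) = 5.076 mW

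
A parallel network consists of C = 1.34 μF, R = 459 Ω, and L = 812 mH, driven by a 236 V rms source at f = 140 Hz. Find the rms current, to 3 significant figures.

ω = 2πf = 879.6 rad/s
X_L = ωL = 714 Ω
X_C = 1/(ωC) = 848 Ω
Parallel: admittances add. Y = 1/R + 1/(jωL) + jωC
Y = (0.00218 − j0.000221) S
|Y| = 0.00219 S → |Z| = 1/|Y| = 457 Ω, ∠Z = −∠Y = 5.80°
I = V/|Z| = 236/457 = 517 mA

517 mA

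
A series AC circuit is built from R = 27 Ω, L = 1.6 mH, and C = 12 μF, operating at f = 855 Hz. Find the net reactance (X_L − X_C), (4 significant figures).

-6.917 Ω

ω = 2πf = 5372 rad/s
X_L = ωL = 8.595 Ω
X_C = 1/(ωC) = 15.51 Ω
X = 8.595 − 15.51 = -6.917 Ω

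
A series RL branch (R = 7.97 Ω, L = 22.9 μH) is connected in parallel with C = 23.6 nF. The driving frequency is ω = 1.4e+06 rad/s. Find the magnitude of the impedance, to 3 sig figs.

X_L = ωL = 32.1 Ω
X_C = 1/(ωC) = 30.3 Ω
Branch 1 (R+jX_L): Z₁ = 7.97 + j32.1 Ω, |Z₁| = 33.0 Ω
Branch 2 (−jX_C): Z₂ = −j30.3 Ω
Parallel: Z = Z₁Z₂/(Z₁+Z₂), |Z| = 122 Ω, ∠Z = -26.6°

122 Ω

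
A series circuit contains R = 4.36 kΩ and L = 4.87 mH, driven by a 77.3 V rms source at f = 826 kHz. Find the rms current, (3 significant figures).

ω = 2πf = 5.19e+06 rad/s
X_L = ωL = 25300 Ω
Z = 4360 + j25300 Ω
|Z| = √(4360² + 25300²) = 25600 Ω
I = V/|Z| = 77.3/25600 = 3.01 mA

3.01 mA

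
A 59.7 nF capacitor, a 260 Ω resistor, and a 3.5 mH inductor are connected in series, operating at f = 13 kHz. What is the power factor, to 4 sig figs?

0.9549

ω = 2πf = 81680 rad/s
X_L = ωL = 285.9 Ω
X_C = 1/(ωC) = 205.1 Ω
Net reactance X = X_L − X_C = 80.81 Ω
Z = 260.0 + j80.81 Ω
|Z| = √(260.0² + 80.81²) = 272.3 Ω
∠Z = arctan(80.81/260.0) = 17.27°
cos φ = cos(17.27°) = 0.9549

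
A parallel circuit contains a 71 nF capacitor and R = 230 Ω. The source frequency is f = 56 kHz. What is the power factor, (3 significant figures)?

0.171

ω = 2πf = 351900 rad/s
X_C = 1/(ωC) = 40.0 Ω
Parallel: admittances add. Y = 1/R + jωC
Y = (0.00435 + j0.0250) S
|Y| = 0.0254 S → |Z| = 1/|Y| = 39.4 Ω, ∠Z = −∠Y = -80.1°
cos φ = cos(-80.1°) = 0.171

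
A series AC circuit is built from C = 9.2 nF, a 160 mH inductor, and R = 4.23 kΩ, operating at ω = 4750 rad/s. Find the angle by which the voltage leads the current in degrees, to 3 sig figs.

-79.2°

X_L = ωL = 760 Ω
X_C = 1/(ωC) = 22900 Ω
Net reactance X = X_L − X_C = -22100 Ω
Z = 4230 − j22100 Ω
|Z| = √(4230² + 22100²) = 22500 Ω
∠Z = arctan(-22100/4230) = -79.2°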